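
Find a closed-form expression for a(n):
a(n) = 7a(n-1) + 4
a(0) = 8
First-order linear non-homogeneous.
Homogeneous solution: a_h(n) = A·(7)^n.
Try constant particular solution a_p = K: K = 7K + 4 ⇒ K = - \frac{2}{3}.
General: a(n) = A·(7)^n - \frac{2}{3}.
Apply a(0) = 8: A - \frac{2}{3} = 8 ⇒ A = \frac{26}{3}.
So a(n) = \frac{26 \cdot 7^{n}}{3} - \frac{2}{3}.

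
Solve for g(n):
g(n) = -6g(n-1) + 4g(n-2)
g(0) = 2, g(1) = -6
Characteristic equation: x² + 6x - 4 = 0.
Discriminant Δ = (-6)² + 4·(4) = 52.
Roots r₁,₂ = (-6 ± √52)/2, so r₁ = -3 + \sqrt{13}, r₂ = - \sqrt{13} - 3.
General solution: g(n) = A·r₁^n + B·r₂^n.
From the initial conditions, A + B = 2 and r₁A + r₂B = -6.
Since r₁ - r₂ = √52: A = (-6 - (2)r₂)/√52 = 1, and B = 2 - A = 1.
So g(n) = \left(1\right)\left(-3 + \sqrt{13}\right)^n + \left(1\right)\left(- \sqrt{13} - 3\right)^n.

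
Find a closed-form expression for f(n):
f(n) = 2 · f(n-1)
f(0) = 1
Pure geometric recurrence with ratio 2.
By induction f(n) = f(0) · (2)^n = 2^{n}.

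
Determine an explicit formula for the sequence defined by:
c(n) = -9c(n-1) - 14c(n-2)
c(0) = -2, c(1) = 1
Characteristic equation: x² + 9x + 14 = 0, which factors as (x - (-2))(x - (-7)) = 0.
Roots r₁ = -2, r₂ = -7 (distinct).
General solution: c(n) = A·(-2)^n + B·(-7)^n.
From c(0) = -2: A + B = -2.
From c(1) = 1: -2A - 7B = 1.
Solving: A = - \frac{13}{5}, B = \frac{3}{5}.
So c(n) = - \frac{13 \left(-2\right)^{n}}{5} + \frac{3 \left(-7\right)^{n}}{5}.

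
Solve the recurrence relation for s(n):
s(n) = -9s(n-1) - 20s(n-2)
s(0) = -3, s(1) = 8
Characteristic equation: x² + 9x + 20 = 0, which factors as (x - (-4))(x - (-5)) = 0.
Roots r₁ = -4, r₂ = -5 (distinct).
General solution: s(n) = A·(-4)^n + B·(-5)^n.
From s(0) = -3: A + B = -3.
From s(1) = 8: -4A - 5B = 8.
Solving: A = -7, B = 4.
So s(n) = - 7 \left(-4\right)^{n} + 4 \left(-5\right)^{n}.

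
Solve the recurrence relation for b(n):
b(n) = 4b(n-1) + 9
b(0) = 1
First-order linear non-homogeneous.
Homogeneous solution: b_h(n) = A·(4)^n.
Try constant particular solution b_p = K: K = 4K + 9 ⇒ K = -3.
General: b(n) = A·(4)^n - 3.
Apply b(0) = 1: A - 3 = 1 ⇒ A = 4.
So b(n) = 4 \cdot 4^{n} - 3.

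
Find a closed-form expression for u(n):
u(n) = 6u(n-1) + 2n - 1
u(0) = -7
First-order linear with linear forcing.
Homogeneous solution: u_h(n) = A·(6)^n.
Try particular u_p(n) = pn + q. Substituting:
  pn + q = 6(p(n-1) + q) + 2n - 1.
Matching the n-coefficient: p = 6p + 2 ⇒ p = - \frac{2}{5}.
Matching constants: q = -6p + 6q - 1 ⇒ q = - \frac{7}{25}.
General: u(n) = A·(6)^n - \frac{2 n}{5} - \frac{7}{25}.
Apply u(0) = -7: A - \frac{7}{25} = -7 ⇒ A = - \frac{168}{25}.
So u(n) = - \frac{168 \cdot 6^{n}}{25} - \frac{2 n}{5} - \frac{7}{25}.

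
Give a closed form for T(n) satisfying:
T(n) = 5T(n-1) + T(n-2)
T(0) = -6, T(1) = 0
Characteristic equation: x² - 5x - 1 = 0.
Discriminant Δ = (5)² + 4·(1) = 29.
Roots r₁,₂ = (5 ± √29)/2, so r₁ = \frac{5}{2} + \frac{\sqrt{29}}{2}, r₂ = \frac{5}{2} - \frac{\sqrt{29}}{2}.
General solution: T(n) = A·r₁^n + B·r₂^n.
From the initial conditions, A + B = -6 and r₁A + r₂B = 0.
Since r₁ - r₂ = √29: A = (0 - (-6)r₂)/√29 = -3 + \frac{15 \sqrt{29}}{29}, and B = -6 - A = -3 - \frac{15 \sqrt{29}}{29}.
So T(n) = \left(-3 + \frac{15 \sqrt{29}}{29}\right)\left(\frac{5}{2} + \frac{\sqrt{29}}{2}\right)^n + \left(-3 - \frac{15 \sqrt{29}}{29}\right)\left(\frac{5}{2} - \frac{\sqrt{29}}{2}\right)^n.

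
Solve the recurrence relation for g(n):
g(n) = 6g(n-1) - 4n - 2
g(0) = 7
First-order linear with linear forcing.
Homogeneous solution: g_h(n) = A·(6)^n.
Try particular g_p(n) = pn + q. Substituting:
  pn + q = 6(p(n-1) + q) - 4n - 2.
Matching the n-coefficient: p = 6p - 4 ⇒ p = \frac{4}{5}.
Matching constants: q = -6p + 6q - 2 ⇒ q = \frac{34}{25}.
General: g(n) = A·(6)^n + \frac{4 n}{5} + \frac{34}{25}.
Apply g(0) = 7: A + \frac{34}{25} = 7 ⇒ A = \frac{141}{25}.
So g(n) = \frac{141 \cdot 6^{n}}{25} + \frac{4 n}{5} + \frac{34}{25}.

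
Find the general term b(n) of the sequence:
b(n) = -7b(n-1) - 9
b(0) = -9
First-order linear non-homogeneous.
Homogeneous solution: b_h(n) = A·(-7)^n.
Try constant particular solution b_p = K: K = -7K - 9 ⇒ K = - \frac{9}{8}.
General: b(n) = A·(-7)^n - \frac{9}{8}.
Apply b(0) = -9: A - \frac{9}{8} = -9 ⇒ A = - \frac{63}{8}.
So b(n) = - \frac{63 \left(-7\right)^{n}}{8} - \frac{9}{8}.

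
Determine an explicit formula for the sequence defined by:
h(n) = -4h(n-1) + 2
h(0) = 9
First-order linear non-homogeneous.
Homogeneous solution: h_h(n) = A·(-4)^n.
Try constant particular solution h_p = K: K = -4K + 2 ⇒ K = \frac{2}{5}.
General: h(n) = A·(-4)^n + \frac{2}{5}.
Apply h(0) = 9: A + \frac{2}{5} = 9 ⇒ A = \frac{43}{5}.
So h(n) = \frac{43 \left(-4\right)^{n}}{5} + \frac{2}{5}.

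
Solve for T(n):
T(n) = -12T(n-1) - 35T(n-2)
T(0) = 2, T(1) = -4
Characteristic equation: x² + 12x + 35 = 0, which factors as (x - (-7))(x - (-5)) = 0.
Roots r₁ = -7, r₂ = -5 (distinct).
General solution: T(n) = A·(-7)^n + B·(-5)^n.
From T(0) = 2: A + B = 2.
From T(1) = -4: -7A - 5B = -4.
Solving: A = -3, B = 5.
So T(n) = 5 \left(-5\right)^{n} - 3 \left(-7\right)^{n}.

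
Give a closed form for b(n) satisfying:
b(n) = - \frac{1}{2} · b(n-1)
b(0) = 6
Pure geometric recurrence with ratio - \frac{1}{2}.
By induction b(n) = b(0) · (- \frac{1}{2})^n = 6 \left(- \frac{1}{2}\right)^{n}.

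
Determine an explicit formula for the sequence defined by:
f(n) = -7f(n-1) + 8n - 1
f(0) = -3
First-order linear with linear forcing.
Homogeneous solution: f_h(n) = A·(-7)^n.
Try particular f_p(n) = pn + q. Substituting:
  pn + q = -7(p(n-1) + q) + 8n - 1.
Matching the n-coefficient: p = -7p + 8 ⇒ p = 1.
Matching constants: q = 7p - 7q - 1 ⇒ q = \frac{3}{4}.
General: f(n) = A·(-7)^n + n + \frac{3}{4}.
Apply f(0) = -3: A + \frac{3}{4} = -3 ⇒ A = - \frac{15}{4}.
So f(n) = - \frac{15 \left(-7\right)^{n}}{4} + n + \frac{3}{4}.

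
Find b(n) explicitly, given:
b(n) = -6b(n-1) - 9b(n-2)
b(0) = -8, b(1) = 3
Characteristic equation: x² + 6x + 9 = 0, which is (x - (-3))².
Repeated root r = -3.
General solution: b(n) = (A + Bn)·(-3)^n.
From b(0) = -8: A = -8.
From b(1) = 3: (A + B)·(-3) = 3 ⇒ B = 7.
So b(n) = \left(7 n - 8\right) \cdot (-3)^n.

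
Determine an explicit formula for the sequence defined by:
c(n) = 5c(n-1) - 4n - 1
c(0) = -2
First-order linear with linear forcing.
Homogeneous solution: c_h(n) = A·(5)^n.
Try particular c_p(n) = pn + q. Substituting:
  pn + q = 5(p(n-1) + q) - 4n - 1.
Matching the n-coefficient: p = 5p - 4 ⇒ p = 1.
Matching constants: q = -5p + 5q - 1 ⇒ q = \frac{3}{2}.
General: c(n) = A·(5)^n + n + \frac{3}{2}.
Apply c(0) = -2: A + \frac{3}{2} = -2 ⇒ A = - \frac{7}{2}.
So c(n) = - \frac{7 \cdot 5^{n}}{2} + n + \frac{3}{2}.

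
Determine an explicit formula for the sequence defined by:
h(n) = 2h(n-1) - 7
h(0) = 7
First-order linear non-homogeneous.
Homogeneous solution: h_h(n) = A·(2)^n.
Try constant particular solution h_p = K: K = 2K - 7 ⇒ K = 7.
General: h(n) = A·(2)^n + 7.
Apply h(0) = 7: A + 7 = 7 ⇒ A = 0.
So h(n) = 7.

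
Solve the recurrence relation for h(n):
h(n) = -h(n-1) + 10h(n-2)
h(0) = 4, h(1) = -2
Characteristic equation: x² + x - 10 = 0.
Discriminant Δ = (-1)² + 4·(10) = 41.
Roots r₁,₂ = (-1 ± √41)/2, so r₁ = - \frac{1}{2} + \frac{\sqrt{41}}{2}, r₂ = - \frac{\sqrt{41}}{2} - \frac{1}{2}.
General solution: h(n) = A·r₁^n + B·r₂^n.
From the initial conditions, A + B = 4 and r₁A + r₂B = -2.
Since r₁ - r₂ = √41: A = (-2 - (4)r₂)/√41 = 2, and B = 4 - A = 2.
So h(n) = \left(2\right)\left(- \frac{1}{2} + \frac{\sqrt{41}}{2}\right)^n + \left(2\right)\left(- \frac{\sqrt{41}}{2} - \frac{1}{2}\right)^n.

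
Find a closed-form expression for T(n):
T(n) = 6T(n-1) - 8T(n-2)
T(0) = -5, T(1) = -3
Characteristic equation: x² - 6x + 8 = 0, which factors as (x - (4))(x - (2)) = 0.
Roots r₁ = 4, r₂ = 2 (distinct).
General solution: T(n) = A·(4)^n + B·(2)^n.
From T(0) = -5: A + B = -5.
From T(1) = -3: 4A + 2B = -3.
Solving: A = \frac{7}{2}, B = - \frac{17}{2}.
So T(n) = - \frac{17 \cdot 2^{n}}{2} + \frac{7 \cdot 4^{n}}{2}.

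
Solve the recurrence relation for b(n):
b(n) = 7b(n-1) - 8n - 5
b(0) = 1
First-order linear with linear forcing.
Homogeneous solution: b_h(n) = A·(7)^n.
Try particular b_p(n) = pn + q. Substituting:
  pn + q = 7(p(n-1) + q) - 8n - 5.
Matching the n-coefficient: p = 7p - 8 ⇒ p = \frac{4}{3}.
Matching constants: q = -7p + 7q - 5 ⇒ q = \frac{43}{18}.
General: b(n) = A·(7)^n + \frac{4 n}{3} + \frac{43}{18}.
Apply b(0) = 1: A + \frac{43}{18} = 1 ⇒ A = - \frac{25}{18}.
So b(n) = - \frac{25 \cdot 7^{n}}{18} + \frac{4 n}{3} + \frac{43}{18}.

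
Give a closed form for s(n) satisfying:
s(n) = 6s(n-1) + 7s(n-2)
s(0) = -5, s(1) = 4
Characteristic equation: x² - 6x - 7 = 0, which factors as (x - (-1))(x - (7)) = 0.
Roots r₁ = -1, r₂ = 7 (distinct).
General solution: s(n) = A·(-1)^n + B·(7)^n.
From s(0) = -5: A + B = -5.
From s(1) = 4: -A + 7B = 4.
Solving: A = - \frac{39}{8}, B = - \frac{1}{8}.
So s(n) = - \frac{39 \left(-1\right)^{n}}{8} - \frac{7^{n}}{8}.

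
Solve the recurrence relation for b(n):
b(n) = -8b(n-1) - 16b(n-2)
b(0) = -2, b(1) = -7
Characteristic equation: x² + 8x + 16 = 0, which is (x - (-4))².
Repeated root r = -4.
General solution: b(n) = (A + Bn)·(-4)^n.
From b(0) = -2: A = -2.
From b(1) = -7: (A + B)·(-4) = -7 ⇒ B = \frac{15}{4}.
So b(n) = \left(\frac{15 n}{4} - 2\right) \cdot (-4)^n.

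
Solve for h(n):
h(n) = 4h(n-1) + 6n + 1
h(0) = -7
First-order linear with linear forcing.
Homogeneous solution: h_h(n) = A·(4)^n.
Try particular h_p(n) = pn + q. Substituting:
  pn + q = 4(p(n-1) + q) + 6n + 1.
Matching the n-coefficient: p = 4p + 6 ⇒ p = -2.
Matching constants: q = -4p + 4q + 1 ⇒ q = -3.
General: h(n) = A·(4)^n - 2 n - 3.
Apply h(0) = -7: A - 3 = -7 ⇒ A = -4.
So h(n) = - 4 \cdot 4^{n} - 2 n - 3.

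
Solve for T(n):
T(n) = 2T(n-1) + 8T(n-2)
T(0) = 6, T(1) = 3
Characteristic equation: x² - 2x - 8 = 0, which factors as (x - (4))(x - (-2)) = 0.
Roots r₁ = 4, r₂ = -2 (distinct).
General solution: T(n) = A·(4)^n + B·(-2)^n.
From T(0) = 6: A + B = 6.
From T(1) = 3: 4A - 2B = 3.
Solving: A = \frac{5}{2}, B = \frac{7}{2}.
So T(n) = \frac{7 \left(-2\right)^{n}}{2} + \frac{5 \cdot 4^{n}}{2}.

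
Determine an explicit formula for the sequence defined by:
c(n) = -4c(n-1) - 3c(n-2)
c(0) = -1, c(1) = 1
Characteristic equation: x² + 4x + 3 = 0, which factors as (x - (-3))(x - (-1)) = 0.
Roots r₁ = -3, r₂ = -1 (distinct).
General solution: c(n) = A·(-3)^n + B·(-1)^n.
From c(0) = -1: A + B = -1.
From c(1) = 1: -3A - B = 1.
Solving: A = 0, B = -1.
So c(n) = - \left(-1\right)^{n}.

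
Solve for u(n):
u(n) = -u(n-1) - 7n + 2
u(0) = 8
First-order linear with linear forcing.
Homogeneous solution: u_h(n) = A·(-1)^n.
Try particular u_p(n) = pn + q. Substituting:
  pn + q = -(p(n-1) + q) - 7n + 2.
Matching the n-coefficient: p = -p - 7 ⇒ p = - \frac{7}{2}.
Matching constants: q = p - q + 2 ⇒ q = - \frac{3}{4}.
General: u(n) = A·(-1)^n - \frac{7 n}{2} - \frac{3}{4}.
Apply u(0) = 8: A - \frac{3}{4} = 8 ⇒ A = \frac{35}{4}.
So u(n) = \frac{35 \left(-1\right)^{n}}{4} - \frac{7 n}{2} - \frac{3}{4}.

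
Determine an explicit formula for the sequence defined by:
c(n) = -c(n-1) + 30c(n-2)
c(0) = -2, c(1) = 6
Characteristic equation: x² + x - 30 = 0, which factors as (x - (-6))(x - (5)) = 0.
Roots r₁ = -6, r₂ = 5 (distinct).
General solution: c(n) = A·(-6)^n + B·(5)^n.
From c(0) = -2: A + B = -2.
From c(1) = 6: -6A + 5B = 6.
Solving: A = - \frac{16}{11}, B = - \frac{6}{11}.
So c(n) = - \frac{16 \left(-6\right)^{n}}{11} - \frac{6 \cdot 5^{n}}{11}.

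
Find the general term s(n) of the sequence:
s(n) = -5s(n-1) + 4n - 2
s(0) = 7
First-order linear with linear forcing.
Homogeneous solution: s_h(n) = A·(-5)^n.
Try particular s_p(n) = pn + q. Substituting:
  pn + q = -5(p(n-1) + q) + 4n - 2.
Matching the n-coefficient: p = -5p + 4 ⇒ p = \frac{2}{3}.
Matching constants: q = 5p - 5q - 2 ⇒ q = \frac{2}{9}.
General: s(n) = A·(-5)^n + \frac{2 n}{3} + \frac{2}{9}.
Apply s(0) = 7: A + \frac{2}{9} = 7 ⇒ A = \frac{61}{9}.
So s(n) = \frac{61 \left(-5\right)^{n}}{9} + \frac{2 n}{3} + \frac{2}{9}.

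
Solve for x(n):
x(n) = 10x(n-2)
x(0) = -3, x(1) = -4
Characteristic equation: x² - 10 = 0.
Discriminant Δ = (0)² + 4·(10) = 40.
Roots r₁,₂ = (0 ± √40)/2, so r₁ = \sqrt{10}, r₂ = - \sqrt{10}.
General solution: x(n) = A·r₁^n + B·r₂^n.
From the initial conditions, A + B = -3 and r₁A + r₂B = -4.
Since r₁ - r₂ = √40: A = (-4 - (-3)r₂)/√40 = - \frac{3}{2} - \frac{\sqrt{10}}{5}, and B = -3 - A = - \frac{3}{2} + \frac{\sqrt{10}}{5}.
So x(n) = \left(- \frac{3}{2} - \frac{\sqrt{10}}{5}\right)\left(\sqrt{10}\right)^n + \left(- \frac{3}{2} + \frac{\sqrt{10}}{5}\right)\left(- \sqrt{10}\right)^n.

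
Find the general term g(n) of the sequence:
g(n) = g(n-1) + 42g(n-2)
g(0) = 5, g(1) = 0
Characteristic equation: x² - x - 42 = 0, which factors as (x - (-6))(x - (7)) = 0.
Roots r₁ = -6, r₂ = 7 (distinct).
General solution: g(n) = A·(-6)^n + B·(7)^n.
From g(0) = 5: A + B = 5.
From g(1) = 0: -6A + 7B = 0.
Solving: A = \frac{35}{13}, B = \frac{30}{13}.
So g(n) = \frac{35 \left(-6\right)^{n}}{13} + \frac{30 \cdot 7^{n}}{13}.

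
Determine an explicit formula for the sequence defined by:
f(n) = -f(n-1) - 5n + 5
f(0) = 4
First-order linear with linear forcing.
Homogeneous solution: f_h(n) = A·(-1)^n.
Try particular f_p(n) = pn + q. Substituting:
  pn + q = -(p(n-1) + q) - 5n + 5.
Matching the n-coefficient: p = -p - 5 ⇒ p = - \frac{5}{2}.
Matching constants: q = p - q + 5 ⇒ q = \frac{5}{4}.
General: f(n) = A·(-1)^n - \frac{5 n}{2} + \frac{5}{4}.
Apply f(0) = 4: A + \frac{5}{4} = 4 ⇒ A = \frac{11}{4}.
So f(n) = \frac{11 \left(-1\right)^{n}}{4} - \frac{5 n}{2} + \frac{5}{4}.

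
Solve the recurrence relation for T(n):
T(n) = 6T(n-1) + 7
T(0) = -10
First-order linear non-homogeneous.
Homogeneous solution: T_h(n) = A·(6)^n.
Try constant particular solution T_p = K: K = 6K + 7 ⇒ K = - \frac{7}{5}.
General: T(n) = A·(6)^n - \frac{7}{5}.
Apply T(0) = -10: A - \frac{7}{5} = -10 ⇒ A = - \frac{43}{5}.
So T(n) = - \frac{43 \cdot 6^{n}}{5} - \frac{7}{5}.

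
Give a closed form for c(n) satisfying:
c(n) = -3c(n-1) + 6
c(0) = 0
First-order linear non-homogeneous.
Homogeneous solution: c_h(n) = A·(-3)^n.
Try constant particular solution c_p = K: K = -3K + 6 ⇒ K = \frac{3}{2}.
General: c(n) = A·(-3)^n + \frac{3}{2}.
Apply c(0) = 0: A + \frac{3}{2} = 0 ⇒ A = - \frac{3}{2}.
So c(n) = \frac{3}{2} - \frac{3 \left(-3\right)^{n}}{2}.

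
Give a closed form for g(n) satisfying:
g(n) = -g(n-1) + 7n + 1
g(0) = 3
First-order linear with linear forcing.
Homogeneous solution: g_h(n) = A·(-1)^n.
Try particular g_p(n) = pn + q. Substituting:
  pn + q = -(p(n-1) + q) + 7n + 1.
Matching the n-coefficient: p = -p + 7 ⇒ p = \frac{7}{2}.
Matching constants: q = p - q + 1 ⇒ q = \frac{9}{4}.
General: g(n) = A·(-1)^n + \frac{7 n}{2} + \frac{9}{4}.
Apply g(0) = 3: A + \frac{9}{4} = 3 ⇒ A = \frac{3}{4}.
So g(n) = \frac{3 \left(-1\right)^{n}}{4} + \frac{7 n}{2} + \frac{9}{4}.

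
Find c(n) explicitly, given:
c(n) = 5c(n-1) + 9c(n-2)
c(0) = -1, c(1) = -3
Characteristic equation: x² - 5x - 9 = 0.
Discriminant Δ = (5)² + 4·(9) = 61.
Roots r₁,₂ = (5 ± √61)/2, so r₁ = \frac{5}{2} + \frac{\sqrt{61}}{2}, r₂ = \frac{5}{2} - \frac{\sqrt{61}}{2}.
General solution: c(n) = A·r₁^n + B·r₂^n.
From the initial conditions, A + B = -1 and r₁A + r₂B = -3.
Since r₁ - r₂ = √61: A = (-3 - (-1)r₂)/√61 = - \frac{1}{2} - \frac{\sqrt{61}}{122}, and B = -1 - A = - \frac{1}{2} + \frac{\sqrt{61}}{122}.
So c(n) = \left(- \frac{1}{2} - \frac{\sqrt{61}}{122}\right)\left(\frac{5}{2} + \frac{\sqrt{61}}{2}\right)^n + \left(- \frac{1}{2} + \frac{\sqrt{61}}{122}\right)\left(\frac{5}{2} - \frac{\sqrt{61}}{2}\right)^n.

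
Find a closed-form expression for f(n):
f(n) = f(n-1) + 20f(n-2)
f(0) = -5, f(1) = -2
Characteristic equation: x² - x - 20 = 0, which factors as (x - (-4))(x - (5)) = 0.
Roots r₁ = -4, r₂ = 5 (distinct).
General solution: f(n) = A·(-4)^n + B·(5)^n.
From f(0) = -5: A + B = -5.
From f(1) = -2: -4A + 5B = -2.
Solving: A = - \frac{23}{9}, B = - \frac{22}{9}.
So f(n) = - \frac{23 \left(-4\right)^{n}}{9} - \frac{22 \cdot 5^{n}}{9}.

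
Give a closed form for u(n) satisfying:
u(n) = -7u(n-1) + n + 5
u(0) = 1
First-order linear with linear forcing.
Homogeneous solution: u_h(n) = A·(-7)^n.
Try particular u_p(n) = pn + q. Substituting:
  pn + q = -7(p(n-1) + q) + n + 5.
Matching the n-coefficient: p = -7p + 1 ⇒ p = \frac{1}{8}.
Matching constants: q = 7p - 7q + 5 ⇒ q = \frac{47}{64}.
General: u(n) = A·(-7)^n + \frac{n}{8} + \frac{47}{64}.
Apply u(0) = 1: A + \frac{47}{64} = 1 ⇒ A = \frac{17}{64}.
So u(n) = \frac{17 \left(-7\right)^{n}}{64} + \frac{n}{8} + \frac{47}{64}.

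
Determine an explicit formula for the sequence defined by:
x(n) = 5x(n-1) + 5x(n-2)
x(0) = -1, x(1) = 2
Characteristic equation: x² - 5x - 5 = 0.
Discriminant Δ = (5)² + 4·(5) = 45.
Roots r₁,₂ = (5 ± √45)/2, so r₁ = \frac{5}{2} + \frac{3 \sqrt{5}}{2}, r₂ = \frac{5}{2} - \frac{3 \sqrt{5}}{2}.
General solution: x(n) = A·r₁^n + B·r₂^n.
From the initial conditions, A + B = -1 and r₁A + r₂B = 2.
Since r₁ - r₂ = √45: A = (2 - (-1)r₂)/√45 = - \frac{1}{2} + \frac{3 \sqrt{5}}{10}, and B = -1 - A = - \frac{3 \sqrt{5}}{10} - \frac{1}{2}.
So x(n) = \left(- \frac{1}{2} + \frac{3 \sqrt{5}}{10}\right)\left(\frac{5}{2} + \frac{3 \sqrt{5}}{2}\right)^n + \left(- \frac{3 \sqrt{5}}{10} - \frac{1}{2}\right)\left(\frac{5}{2} - \frac{3 \sqrt{5}}{2}\right)^n.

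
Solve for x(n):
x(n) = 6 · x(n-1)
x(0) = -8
Pure geometric recurrence with ratio 6.
By induction x(n) = x(0) · (6)^n = - 8 \cdot 6^{n}.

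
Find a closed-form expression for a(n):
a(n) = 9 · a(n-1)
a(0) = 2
Pure geometric recurrence with ratio 9.
By induction a(n) = a(0) · (9)^n = 2 \cdot 9^{n}.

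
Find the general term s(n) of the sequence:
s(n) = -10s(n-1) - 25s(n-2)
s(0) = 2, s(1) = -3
Characteristic equation: x² + 10x + 25 = 0, which is (x - (-5))².
Repeated root r = -5.
General solution: s(n) = (A + Bn)·(-5)^n.
From s(0) = 2: A = 2.
From s(1) = -3: (A + B)·(-5) = -3 ⇒ B = - \frac{7}{5}.
So s(n) = \left(2 - \frac{7 n}{5}\right) \cdot (-5)^n.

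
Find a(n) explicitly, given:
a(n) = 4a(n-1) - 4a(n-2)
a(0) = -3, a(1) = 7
Characteristic equation: x² - 4x + 4 = 0, which is (x - (2))².
Repeated root r = 2.
General solution: a(n) = (A + Bn)·(2)^n.
From a(0) = -3: A = -3.
From a(1) = 7: (A + B)·(2) = 7 ⇒ B = \frac{13}{2}.
So a(n) = \left(\frac{13 n}{2} - 3\right) \cdot (2)^n.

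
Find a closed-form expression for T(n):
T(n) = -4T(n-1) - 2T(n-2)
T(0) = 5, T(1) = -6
Characteristic equation: x² + 4x + 2 = 0.
Discriminant Δ = (-4)² + 4·(-2) = 8.
Roots r₁,₂ = (-4 ± √8)/2, so r₁ = -2 + \sqrt{2}, r₂ = -2 - \sqrt{2}.
General solution: T(n) = A·r₁^n + B·r₂^n.
From the initial conditions, A + B = 5 and r₁A + r₂B = -6.
Since r₁ - r₂ = √8: A = (-6 - (5)r₂)/√8 = \sqrt{2} + \frac{5}{2}, and B = 5 - A = \frac{5}{2} - \sqrt{2}.
So T(n) = \left(\sqrt{2} + \frac{5}{2}\right)\left(-2 + \sqrt{2}\right)^n + \left(\frac{5}{2} - \sqrt{2}\right)\left(-2 - \sqrt{2}\right)^n.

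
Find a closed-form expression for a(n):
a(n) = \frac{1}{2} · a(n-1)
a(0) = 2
Pure geometric recurrence with ratio \frac{1}{2}.
By induction a(n) = a(0) · (\frac{1}{2})^n = 2 \cdot 2^{- n}.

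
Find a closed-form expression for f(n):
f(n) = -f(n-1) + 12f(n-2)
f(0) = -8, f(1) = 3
Characteristic equation: x² + x - 12 = 0, which factors as (x - (3))(x - (-4)) = 0.
Roots r₁ = 3, r₂ = -4 (distinct).
General solution: f(n) = A·(3)^n + B·(-4)^n.
From f(0) = -8: A + B = -8.
From f(1) = 3: 3A - 4B = 3.
Solving: A = - \frac{29}{7}, B = - \frac{27}{7}.
So f(n) = - \frac{27 \left(-4\right)^{n}}{7} - \frac{29 \cdot 3^{n}}{7}.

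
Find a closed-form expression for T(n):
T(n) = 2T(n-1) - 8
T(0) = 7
First-order linear non-homogeneous.
Homogeneous solution: T_h(n) = A·(2)^n.
Try constant particular solution T_p = K: K = 2K - 8 ⇒ K = 8.
General: T(n) = A·(2)^n + 8.
Apply T(0) = 7: A + 8 = 7 ⇒ A = -1.
So T(n) = 8 - 2^{n}.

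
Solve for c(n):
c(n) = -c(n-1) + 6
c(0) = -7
First-order linear non-homogeneous.
Homogeneous solution: c_h(n) = A·(-1)^n.
Try constant particular solution c_p = K: K = -K + 6 ⇒ K = 3.
General: c(n) = A·(-1)^n + 3.
Apply c(0) = -7: A + 3 = -7 ⇒ A = -10.
So c(n) = 3 - 10 \left(-1\right)^{n}.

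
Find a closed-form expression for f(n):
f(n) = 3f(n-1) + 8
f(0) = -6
First-order linear non-homogeneous.
Homogeneous solution: f_h(n) = A·(3)^n.
Try constant particular solution f_p = K: K = 3K + 8 ⇒ K = -4.
General: f(n) = A·(3)^n - 4.
Apply f(0) = -6: A - 4 = -6 ⇒ A = -2.
So f(n) = - 2 \cdot 3^{n} - 4.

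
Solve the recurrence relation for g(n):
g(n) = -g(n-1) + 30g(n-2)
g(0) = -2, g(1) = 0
Characteristic equation: x² + x - 30 = 0, which factors as (x - (-6))(x - (5)) = 0.
Roots r₁ = -6, r₂ = 5 (distinct).
General solution: g(n) = A·(-6)^n + B·(5)^n.
From g(0) = -2: A + B = -2.
From g(1) = 0: -6A + 5B = 0.
Solving: A = - \frac{10}{11}, B = - \frac{12}{11}.
So g(n) = - \frac{10 \left(-6\right)^{n}}{11} - \frac{12 \cdot 5^{n}}{11}.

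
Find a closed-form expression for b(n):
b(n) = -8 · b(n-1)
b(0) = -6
Pure geometric recurrence with ratio -8.
By induction b(n) = b(0) · (-8)^n = - 6 \left(-8\right)^{n}.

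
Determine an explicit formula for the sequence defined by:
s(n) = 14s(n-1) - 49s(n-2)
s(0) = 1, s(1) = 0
Characteristic equation: x² - 14x + 49 = 0, which is (x - (7))².
Repeated root r = 7.
General solution: s(n) = (A + Bn)·(7)^n.
From s(0) = 1: A = 1.
From s(1) = 0: (A + B)·(7) = 0 ⇒ B = -1.
So s(n) = \left(1 - n\right) \cdot (7)^n.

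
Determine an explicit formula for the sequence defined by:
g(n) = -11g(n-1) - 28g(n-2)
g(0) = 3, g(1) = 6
Characteristic equation: x² + 11x + 28 = 0, which factors as (x - (-4))(x - (-7)) = 0.
Roots r₁ = -4, r₂ = -7 (distinct).
General solution: g(n) = A·(-4)^n + B·(-7)^n.
From g(0) = 3: A + B = 3.
From g(1) = 6: -4A - 7B = 6.
Solving: A = 9, B = -6.
So g(n) = 9 \left(-4\right)^{n} - 6 \left(-7\right)^{n}.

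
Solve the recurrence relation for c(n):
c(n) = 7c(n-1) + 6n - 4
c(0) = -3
First-order linear with linear forcing.
Homogeneous solution: c_h(n) = A·(7)^n.
Try particular c_p(n) = pn + q. Substituting:
  pn + q = 7(p(n-1) + q) + 6n - 4.
Matching the n-coefficient: p = 7p + 6 ⇒ p = -1.
Matching constants: q = -7p + 7q - 4 ⇒ q = - \frac{1}{2}.
General: c(n) = A·(7)^n - n - \frac{1}{2}.
Apply c(0) = -3: A - \frac{1}{2} = -3 ⇒ A = - \frac{5}{2}.
So c(n) = - \frac{5 \cdot 7^{n}}{2} - n - \frac{1}{2}.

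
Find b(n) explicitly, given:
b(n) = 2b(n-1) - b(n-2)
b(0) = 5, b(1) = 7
Characteristic equation: x² - 2x + 1 = 0, which is (x - (1))².
Repeated root r = 1.
General solution: b(n) = (A + Bn)·(1)^n.
From b(0) = 5: A = 5.
From b(1) = 7: (A + B)·(1) = 7 ⇒ B = 2.
So b(n) = \left(2 n + 5\right) \cdot (1)^n.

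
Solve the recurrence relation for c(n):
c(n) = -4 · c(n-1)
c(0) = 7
Pure geometric recurrence with ratio -4.
By induction c(n) = c(0) · (-4)^n = 7 \left(-4\right)^{n}.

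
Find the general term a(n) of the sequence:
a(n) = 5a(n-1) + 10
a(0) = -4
First-order linear non-homogeneous.
Homogeneous solution: a_h(n) = A·(5)^n.
Try constant particular solution a_p = K: K = 5K + 10 ⇒ K = - \frac{5}{2}.
General: a(n) = A·(5)^n - \frac{5}{2}.
Apply a(0) = -4: A - \frac{5}{2} = -4 ⇒ A = - \frac{3}{2}.
So a(n) = - \frac{3 \cdot 5^{n}}{2} - \frac{5}{2}.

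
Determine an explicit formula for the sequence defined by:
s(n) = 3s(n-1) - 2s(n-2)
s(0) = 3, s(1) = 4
Characteristic equation: x² - 3x + 2 = 0, which factors as (x - (2))(x - (1)) = 0.
Roots r₁ = 2, r₂ = 1 (distinct).
General solution: s(n) = A·(2)^n + B·(1)^n.
From s(0) = 3: A + B = 3.
From s(1) = 4: 2A + B = 4.
Solving: A = 1, B = 2.
So s(n) = 2^{n} + 2.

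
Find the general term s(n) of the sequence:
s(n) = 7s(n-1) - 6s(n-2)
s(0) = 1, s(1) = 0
Characteristic equation: x² - 7x + 6 = 0, which factors as (x - (6))(x - (1)) = 0.
Roots r₁ = 6, r₂ = 1 (distinct).
General solution: s(n) = A·(6)^n + B·(1)^n.
From s(0) = 1: A + B = 1.
From s(1) = 0: 6A + B = 0.
Solving: A = - \frac{1}{5}, B = \frac{6}{5}.
So s(n) = \frac{6}{5} - \frac{6^{n}}{5}.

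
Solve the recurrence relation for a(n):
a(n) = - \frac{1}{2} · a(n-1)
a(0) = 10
Pure geometric recurrence with ratio - \frac{1}{2}.
By induction a(n) = a(0) · (- \frac{1}{2})^n = 10 \left(- \frac{1}{2}\right)^{n}.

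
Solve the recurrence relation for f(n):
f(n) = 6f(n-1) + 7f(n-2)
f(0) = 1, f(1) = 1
Characteristic equation: x² - 6x - 7 = 0, which factors as (x - (-1))(x - (7)) = 0.
Roots r₁ = -1, r₂ = 7 (distinct).
General solution: f(n) = A·(-1)^n + B·(7)^n.
From f(0) = 1: A + B = 1.
From f(1) = 1: -A + 7B = 1.
Solving: A = \frac{3}{4}, B = \frac{1}{4}.
So f(n) = \frac{3 \left(-1\right)^{n}}{4} + \frac{7^{n}}{4}.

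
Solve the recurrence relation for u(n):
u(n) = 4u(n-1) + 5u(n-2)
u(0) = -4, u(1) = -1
Characteristic equation: x² - 4x - 5 = 0, which factors as (x - (5))(x - (-1)) = 0.
Roots r₁ = 5, r₂ = -1 (distinct).
General solution: u(n) = A·(5)^n + B·(-1)^n.
From u(0) = -4: A + B = -4.
From u(1) = -1: 5A - B = -1.
Solving: A = - \frac{5}{6}, B = - \frac{19}{6}.
So u(n) = - \frac{19 \left(-1\right)^{n}}{6} - \frac{5 \cdot 5^{n}}{6}.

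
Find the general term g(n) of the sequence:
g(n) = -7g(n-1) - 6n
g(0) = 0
First-order linear with linear forcing.
Homogeneous solution: g_h(n) = A·(-7)^n.
Try particular g_p(n) = pn + q. Substituting:
  pn + q = -7(p(n-1) + q) - 6n.
Matching the n-coefficient: p = -7p - 6 ⇒ p = - \frac{3}{4}.
Matching constants: q = 7p - 7q ⇒ q = - \frac{21}{32}.
General: g(n) = A·(-7)^n - \frac{3 n}{4} - \frac{21}{32}.
Apply g(0) = 0: A - \frac{21}{32} = 0 ⇒ A = \frac{21}{32}.
So g(n) = \frac{21 \left(-7\right)^{n}}{32} - \frac{3 n}{4} - \frac{21}{32}.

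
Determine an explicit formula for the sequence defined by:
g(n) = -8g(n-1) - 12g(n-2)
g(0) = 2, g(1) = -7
Characteristic equation: x² + 8x + 12 = 0, which factors as (x - (-2))(x - (-6)) = 0.
Roots r₁ = -2, r₂ = -6 (distinct).
General solution: g(n) = A·(-2)^n + B·(-6)^n.
From g(0) = 2: A + B = 2.
From g(1) = -7: -2A - 6B = -7.
Solving: A = \frac{5}{4}, B = \frac{3}{4}.
So g(n) = \frac{5 \left(-2\right)^{n}}{4} + \frac{3 \left(-6\right)^{n}}{4}.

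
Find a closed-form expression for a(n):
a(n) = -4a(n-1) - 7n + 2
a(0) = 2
First-order linear with linear forcing.
Homogeneous solution: a_h(n) = A·(-4)^n.
Try particular a_p(n) = pn + q. Substituting:
  pn + q = -4(p(n-1) + q) - 7n + 2.
Matching the n-coefficient: p = -4p - 7 ⇒ p = - \frac{7}{5}.
Matching constants: q = 4p - 4q + 2 ⇒ q = - \frac{18}{25}.
General: a(n) = A·(-4)^n - \frac{7 n}{5} - \frac{18}{25}.
Apply a(0) = 2: A - \frac{18}{25} = 2 ⇒ A = \frac{68}{25}.
So a(n) = \frac{68 \left(-4\right)^{n}}{25} - \frac{7 n}{5} - \frac{18}{25}.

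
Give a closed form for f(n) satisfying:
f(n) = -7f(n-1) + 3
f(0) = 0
First-order linear non-homogeneous.
Homogeneous solution: f_h(n) = A·(-7)^n.
Try constant particular solution f_p = K: K = -7K + 3 ⇒ K = \frac{3}{8}.
General: f(n) = A·(-7)^n + \frac{3}{8}.
Apply f(0) = 0: A + \frac{3}{8} = 0 ⇒ A = - \frac{3}{8}.
So f(n) = \frac{3}{8} - \frac{3 \left(-7\right)^{n}}{8}.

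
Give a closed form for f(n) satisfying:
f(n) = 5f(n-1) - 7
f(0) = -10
First-order linear non-homogeneous.
Homogeneous solution: f_h(n) = A·(5)^n.
Try constant particular solution f_p = K: K = 5K - 7 ⇒ K = \frac{7}{4}.
General: f(n) = A·(5)^n + \frac{7}{4}.
Apply f(0) = -10: A + \frac{7}{4} = -10 ⇒ A = - \frac{47}{4}.
So f(n) = \frac{7}{4} - \frac{47 \cdot 5^{n}}{4}.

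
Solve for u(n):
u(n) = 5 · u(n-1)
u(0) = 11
Pure geometric recurrence with ratio 5.
By induction u(n) = u(0) · (5)^n = 11 \cdot 5^{n}.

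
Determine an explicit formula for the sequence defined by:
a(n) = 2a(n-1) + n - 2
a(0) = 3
First-order linear with linear forcing.
Homogeneous solution: a_h(n) = A·(2)^n.
Try particular a_p(n) = pn + q. Substituting:
  pn + q = 2(p(n-1) + q) + n - 2.
Matching the n-coefficient: p = 2p + 1 ⇒ p = -1.
Matching constants: q = -2p + 2q - 2 ⇒ q = 0.
General: a(n) = A·(2)^n - n + 0.
Apply a(0) = 3: A + 0 = 3 ⇒ A = 3.
So a(n) = 3 \cdot 2^{n} - n.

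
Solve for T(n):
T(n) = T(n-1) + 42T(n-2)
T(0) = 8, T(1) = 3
Characteristic equation: x² - x - 42 = 0, which factors as (x - (-6))(x - (7)) = 0.
Roots r₁ = -6, r₂ = 7 (distinct).
General solution: T(n) = A·(-6)^n + B·(7)^n.
From T(0) = 8: A + B = 8.
From T(1) = 3: -6A + 7B = 3.
Solving: A = \frac{53}{13}, B = \frac{51}{13}.
So T(n) = \frac{53 \left(-6\right)^{n}}{13} + \frac{51 \cdot 7^{n}}{13}.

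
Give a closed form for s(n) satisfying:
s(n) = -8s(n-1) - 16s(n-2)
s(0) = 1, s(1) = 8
Characteristic equation: x² + 8x + 16 = 0, which is (x - (-4))².
Repeated root r = -4.
General solution: s(n) = (A + Bn)·(-4)^n.
From s(0) = 1: A = 1.
From s(1) = 8: (A + B)·(-4) = 8 ⇒ B = -3.
So s(n) = \left(1 - 3 n\right) \cdot (-4)^n.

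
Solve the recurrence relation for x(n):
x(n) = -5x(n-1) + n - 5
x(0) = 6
First-order linear with linear forcing.
Homogeneous solution: x_h(n) = A·(-5)^n.
Try particular x_p(n) = pn + q. Substituting:
  pn + q = -5(p(n-1) + q) + n - 5.
Matching the n-coefficient: p = -5p + 1 ⇒ p = \frac{1}{6}.
Matching constants: q = 5p - 5q - 5 ⇒ q = - \frac{25}{36}.
General: x(n) = A·(-5)^n + \frac{n}{6} - \frac{25}{36}.
Apply x(0) = 6: A - \frac{25}{36} = 6 ⇒ A = \frac{241}{36}.
So x(n) = \frac{241 \left(-5\right)^{n}}{36} + \frac{n}{6} - \frac{25}{36}.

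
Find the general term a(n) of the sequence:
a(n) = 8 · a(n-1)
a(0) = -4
Pure geometric recurrence with ratio 8.
By induction a(n) = a(0) · (8)^n = - 4 \cdot 8^{n}.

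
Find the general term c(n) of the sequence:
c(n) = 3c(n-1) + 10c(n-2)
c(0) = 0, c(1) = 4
Characteristic equation: x² - 3x - 10 = 0, which factors as (x - (5))(x - (-2)) = 0.
Roots r₁ = 5, r₂ = -2 (distinct).
General solution: c(n) = A·(5)^n + B·(-2)^n.
From c(0) = 0: A + B = 0.
From c(1) = 4: 5A - 2B = 4.
Solving: A = \frac{4}{7}, B = - \frac{4}{7}.
So c(n) = - \frac{4 \left(-2\right)^{n}}{7} + \frac{4 \cdot 5^{n}}{7}.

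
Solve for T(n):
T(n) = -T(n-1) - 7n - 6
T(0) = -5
First-order linear with linear forcing.
Homogeneous solution: T_h(n) = A·(-1)^n.
Try particular T_p(n) = pn + q. Substituting:
  pn + q = -(p(n-1) + q) - 7n - 6.
Matching the n-coefficient: p = -p - 7 ⇒ p = - \frac{7}{2}.
Matching constants: q = p - q - 6 ⇒ q = - \frac{19}{4}.
General: T(n) = A·(-1)^n - \frac{7 n}{2} - \frac{19}{4}.
Apply T(0) = -5: A - \frac{19}{4} = -5 ⇒ A = - \frac{1}{4}.
So T(n) = - \frac{\left(-1\right)^{n}}{4} - \frac{7 n}{2} - \frac{19}{4}.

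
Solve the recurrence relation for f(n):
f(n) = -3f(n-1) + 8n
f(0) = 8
First-order linear with linear forcing.
Homogeneous solution: f_h(n) = A·(-3)^n.
Try particular f_p(n) = pn + q. Substituting:
  pn + q = -3(p(n-1) + q) + 8n.
Matching the n-coefficient: p = -3p + 8 ⇒ p = 2.
Matching constants: q = 3p - 3q ⇒ q = \frac{3}{2}.
General: f(n) = A·(-3)^n + 2 n + \frac{3}{2}.
Apply f(0) = 8: A + \frac{3}{2} = 8 ⇒ A = \frac{13}{2}.
So f(n) = \frac{13 \left(-3\right)^{n}}{2} + 2 n + \frac{3}{2}.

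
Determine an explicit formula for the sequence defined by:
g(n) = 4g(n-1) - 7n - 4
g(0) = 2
First-order linear with linear forcing.
Homogeneous solution: g_h(n) = A·(4)^n.
Try particular g_p(n) = pn + q. Substituting:
  pn + q = 4(p(n-1) + q) - 7n - 4.
Matching the n-coefficient: p = 4p - 7 ⇒ p = \frac{7}{3}.
Matching constants: q = -4p + 4q - 4 ⇒ q = \frac{40}{9}.
General: g(n) = A·(4)^n + \frac{7 n}{3} + \frac{40}{9}.
Apply g(0) = 2: A + \frac{40}{9} = 2 ⇒ A = - \frac{22}{9}.
So g(n) = - \frac{22 \cdot 4^{n}}{9} + \frac{7 n}{3} + \frac{40}{9}.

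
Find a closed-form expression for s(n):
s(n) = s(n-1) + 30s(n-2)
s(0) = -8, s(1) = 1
Characteristic equation: x² - x - 30 = 0, which factors as (x - (-5))(x - (6)) = 0.
Roots r₁ = -5, r₂ = 6 (distinct).
General solution: s(n) = A·(-5)^n + B·(6)^n.
From s(0) = -8: A + B = -8.
From s(1) = 1: -5A + 6B = 1.
Solving: A = - \frac{49}{11}, B = - \frac{39}{11}.
So s(n) = - \frac{49 \left(-5\right)^{n}}{11} - \frac{39 \cdot 6^{n}}{11}.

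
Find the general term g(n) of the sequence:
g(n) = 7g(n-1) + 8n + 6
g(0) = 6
First-order linear with linear forcing.
Homogeneous solution: g_h(n) = A·(7)^n.
Try particular g_p(n) = pn + q. Substituting:
  pn + q = 7(p(n-1) + q) + 8n + 6.
Matching the n-coefficient: p = 7p + 8 ⇒ p = - \frac{4}{3}.
Matching constants: q = -7p + 7q + 6 ⇒ q = - \frac{23}{9}.
General: g(n) = A·(7)^n - \frac{4 n}{3} - \frac{23}{9}.
Apply g(0) = 6: A - \frac{23}{9} = 6 ⇒ A = \frac{77}{9}.
So g(n) = \frac{77 \cdot 7^{n}}{9} - \frac{4 n}{3} - \frac{23}{9}.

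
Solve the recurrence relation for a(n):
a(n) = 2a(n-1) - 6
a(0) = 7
First-order linear non-homogeneous.
Homogeneous solution: a_h(n) = A·(2)^n.
Try constant particular solution a_p = K: K = 2K - 6 ⇒ K = 6.
General: a(n) = A·(2)^n + 6.
Apply a(0) = 7: A + 6 = 7 ⇒ A = 1.
So a(n) = 2^{n} + 6.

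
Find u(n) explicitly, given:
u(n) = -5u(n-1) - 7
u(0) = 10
First-order linear non-homogeneous.
Homogeneous solution: u_h(n) = A·(-5)^n.
Try constant particular solution u_p = K: K = -5K - 7 ⇒ K = - \frac{7}{6}.
General: u(n) = A·(-5)^n - \frac{7}{6}.
Apply u(0) = 10: A - \frac{7}{6} = 10 ⇒ A = \frac{67}{6}.
So u(n) = \frac{67 \left(-5\right)^{n}}{6} - \frac{7}{6}.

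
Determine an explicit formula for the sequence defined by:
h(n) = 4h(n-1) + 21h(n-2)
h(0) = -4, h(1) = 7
Characteristic equation: x² - 4x - 21 = 0, which factors as (x - (7))(x - (-3)) = 0.
Roots r₁ = 7, r₂ = -3 (distinct).
General solution: h(n) = A·(7)^n + B·(-3)^n.
From h(0) = -4: A + B = -4.
From h(1) = 7: 7A - 3B = 7.
Solving: A = - \frac{1}{2}, B = - \frac{7}{2}.
So h(n) = - \frac{7 \left(-3\right)^{n}}{2} - \frac{7^{n}}{2}.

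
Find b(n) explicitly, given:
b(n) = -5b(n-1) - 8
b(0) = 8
First-order linear non-homogeneous.
Homogeneous solution: b_h(n) = A·(-5)^n.
Try constant particular solution b_p = K: K = -5K - 8 ⇒ K = - \frac{4}{3}.
General: b(n) = A·(-5)^n - \frac{4}{3}.
Apply b(0) = 8: A - \frac{4}{3} = 8 ⇒ A = \frac{28}{3}.
So b(n) = \frac{28 \left(-5\right)^{n}}{3} - \frac{4}{3}.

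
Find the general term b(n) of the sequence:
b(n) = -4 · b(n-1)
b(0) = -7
Pure geometric recurrence with ratio -4.
By induction b(n) = b(0) · (-4)^n = - 7 \left(-4\right)^{n}.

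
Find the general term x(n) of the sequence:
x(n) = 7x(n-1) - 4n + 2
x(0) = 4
First-order linear with linear forcing.
Homogeneous solution: x_h(n) = A·(7)^n.
Try particular x_p(n) = pn + q. Substituting:
  pn + q = 7(p(n-1) + q) - 4n + 2.
Matching the n-coefficient: p = 7p - 4 ⇒ p = \frac{2}{3}.
Matching constants: q = -7p + 7q + 2 ⇒ q = \frac{4}{9}.
General: x(n) = A·(7)^n + \frac{2 n}{3} + \frac{4}{9}.
Apply x(0) = 4: A + \frac{4}{9} = 4 ⇒ A = \frac{32}{9}.
So x(n) = \frac{32 \cdot 7^{n}}{9} + \frac{2 n}{3} + \frac{4}{9}.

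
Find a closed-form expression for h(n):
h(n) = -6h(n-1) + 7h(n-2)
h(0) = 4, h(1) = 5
Characteristic equation: x² + 6x - 7 = 0, which factors as (x - (1))(x - (-7)) = 0.
Roots r₁ = 1, r₂ = -7 (distinct).
General solution: h(n) = A·(1)^n + B·(-7)^n.
From h(0) = 4: A + B = 4.
From h(1) = 5: A - 7B = 5.
Solving: A = \frac{33}{8}, B = - \frac{1}{8}.
So h(n) = \frac{33}{8} - \frac{\left(-7\right)^{n}}{8}.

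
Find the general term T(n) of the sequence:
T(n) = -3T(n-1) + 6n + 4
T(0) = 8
First-order linear with linear forcing.
Homogeneous solution: T_h(n) = A·(-3)^n.
Try particular T_p(n) = pn + q. Substituting:
  pn + q = -3(p(n-1) + q) + 6n + 4.
Matching the n-coefficient: p = -3p + 6 ⇒ p = \frac{3}{2}.
Matching constants: q = 3p - 3q + 4 ⇒ q = \frac{17}{8}.
General: T(n) = A·(-3)^n + \frac{3 n}{2} + \frac{17}{8}.
Apply T(0) = 8: A + \frac{17}{8} = 8 ⇒ A = \frac{47}{8}.
So T(n) = \frac{47 \left(-3\right)^{n}}{8} + \frac{3 n}{2} + \frac{17}{8}.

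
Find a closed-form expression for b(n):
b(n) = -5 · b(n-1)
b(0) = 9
Pure geometric recurrence with ratio -5.
By induction b(n) = b(0) · (-5)^n = 9 \left(-5\right)^{n}.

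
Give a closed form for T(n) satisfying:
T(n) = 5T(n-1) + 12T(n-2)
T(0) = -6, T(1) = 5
Characteristic equation: x² - 5x - 12 = 0.
Discriminant Δ = (5)² + 4·(12) = 73.
Roots r₁,₂ = (5 ± √73)/2, so r₁ = \frac{5}{2} + \frac{\sqrt{73}}{2}, r₂ = \frac{5}{2} - \frac{\sqrt{73}}{2}.
General solution: T(n) = A·r₁^n + B·r₂^n.
From the initial conditions, A + B = -6 and r₁A + r₂B = 5.
Since r₁ - r₂ = √73: A = (5 - (-6)r₂)/√73 = -3 + \frac{20 \sqrt{73}}{73}, and B = -6 - A = -3 - \frac{20 \sqrt{73}}{73}.
So T(n) = \left(-3 + \frac{20 \sqrt{73}}{73}\right)\left(\frac{5}{2} + \frac{\sqrt{73}}{2}\right)^n + \left(-3 - \frac{20 \sqrt{73}}{73}\right)\left(\frac{5}{2} - \frac{\sqrt{73}}{2}\right)^n.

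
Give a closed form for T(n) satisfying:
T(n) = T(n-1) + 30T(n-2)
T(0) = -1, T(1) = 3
Characteristic equation: x² - x - 30 = 0, which factors as (x - (-5))(x - (6)) = 0.
Roots r₁ = -5, r₂ = 6 (distinct).
General solution: T(n) = A·(-5)^n + B·(6)^n.
From T(0) = -1: A + B = -1.
From T(1) = 3: -5A + 6B = 3.
Solving: A = - \frac{9}{11}, B = - \frac{2}{11}.
So T(n) = - \frac{9 \left(-5\right)^{n}}{11} - \frac{2 \cdot 6^{n}}{11}.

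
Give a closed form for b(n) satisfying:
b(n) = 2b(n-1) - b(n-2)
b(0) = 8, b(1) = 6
Characteristic equation: x² - 2x + 1 = 0, which is (x - (1))².
Repeated root r = 1.
General solution: b(n) = (A + Bn)·(1)^n.
From b(0) = 8: A = 8.
From b(1) = 6: (A + B)·(1) = 6 ⇒ B = -2.
So b(n) = \left(8 - 2 n\right) \cdot (1)^n.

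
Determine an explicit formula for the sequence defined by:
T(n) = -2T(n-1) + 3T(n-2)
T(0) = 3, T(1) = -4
Characteristic equation: x² + 2x - 3 = 0, which factors as (x - (-3))(x - (1)) = 0.
Roots r₁ = -3, r₂ = 1 (distinct).
General solution: T(n) = A·(-3)^n + B·(1)^n.
From T(0) = 3: A + B = 3.
From T(1) = -4: -3A + B = -4.
Solving: A = \frac{7}{4}, B = \frac{5}{4}.
So T(n) = \frac{7 \left(-3\right)^{n}}{4} + \frac{5}{4}.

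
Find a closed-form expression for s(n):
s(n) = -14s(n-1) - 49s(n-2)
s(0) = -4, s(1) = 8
Characteristic equation: x² + 14x + 49 = 0, which is (x - (-7))².
Repeated root r = -7.
General solution: s(n) = (A + Bn)·(-7)^n.
From s(0) = -4: A = -4.
From s(1) = 8: (A + B)·(-7) = 8 ⇒ B = \frac{20}{7}.
So s(n) = \left(\frac{20 n}{7} - 4\right) \cdot (-7)^n.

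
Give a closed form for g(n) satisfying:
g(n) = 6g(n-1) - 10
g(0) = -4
First-order linear non-homogeneous.
Homogeneous solution: g_h(n) = A·(6)^n.
Try constant particular solution g_p = K: K = 6K - 10 ⇒ K = 2.
General: g(n) = A·(6)^n + 2.
Apply g(0) = -4: A + 2 = -4 ⇒ A = -6.
So g(n) = 2 - 6 \cdot 6^{n}.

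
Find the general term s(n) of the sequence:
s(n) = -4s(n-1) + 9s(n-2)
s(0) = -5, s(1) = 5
Characteristic equation: x² + 4x - 9 = 0.
Discriminant Δ = (-4)² + 4·(9) = 52.
Roots r₁,₂ = (-4 ± √52)/2, so r₁ = -2 + \sqrt{13}, r₂ = - \sqrt{13} - 2.
General solution: s(n) = A·r₁^n + B·r₂^n.
From the initial conditions, A + B = -5 and r₁A + r₂B = 5.
Since r₁ - r₂ = √52: A = (5 - (-5)r₂)/√52 = - \frac{5}{2} - \frac{5 \sqrt{13}}{26}, and B = -5 - A = - \frac{5}{2} + \frac{5 \sqrt{13}}{26}.
So s(n) = \left(- \frac{5}{2} - \frac{5 \sqrt{13}}{26}\right)\left(-2 + \sqrt{13}\right)^n + \left(- \frac{5}{2} + \frac{5 \sqrt{13}}{26}\right)\left(- \sqrt{13} - 2\right)^n.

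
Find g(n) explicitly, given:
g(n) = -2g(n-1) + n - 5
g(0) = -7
First-order linear with linear forcing.
Homogeneous solution: g_h(n) = A·(-2)^n.
Try particular g_p(n) = pn + q. Substituting:
  pn + q = -2(p(n-1) + q) + n - 5.
Matching the n-coefficient: p = -2p + 1 ⇒ p = \frac{1}{3}.
Matching constants: q = 2p - 2q - 5 ⇒ q = - \frac{13}{9}.
General: g(n) = A·(-2)^n + \frac{n}{3} - \frac{13}{9}.
Apply g(0) = -7: A - \frac{13}{9} = -7 ⇒ A = - \frac{50}{9}.
So g(n) = - \frac{50 \left(-2\right)^{n}}{9} + \frac{n}{3} - \frac{13}{9}.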